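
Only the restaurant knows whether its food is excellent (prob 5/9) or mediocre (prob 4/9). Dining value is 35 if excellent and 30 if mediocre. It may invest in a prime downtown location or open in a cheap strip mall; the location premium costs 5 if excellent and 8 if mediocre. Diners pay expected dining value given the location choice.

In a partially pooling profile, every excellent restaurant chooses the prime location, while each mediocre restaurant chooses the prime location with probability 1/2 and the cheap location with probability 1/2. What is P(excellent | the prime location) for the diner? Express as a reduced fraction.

5/7

P(the prime location) = (5/9)·1 + (4/9)·(1/2) = 7/9.
By Bayes' rule, P(excellent | the prime location) = (5/9) / (7/9) = 5/7.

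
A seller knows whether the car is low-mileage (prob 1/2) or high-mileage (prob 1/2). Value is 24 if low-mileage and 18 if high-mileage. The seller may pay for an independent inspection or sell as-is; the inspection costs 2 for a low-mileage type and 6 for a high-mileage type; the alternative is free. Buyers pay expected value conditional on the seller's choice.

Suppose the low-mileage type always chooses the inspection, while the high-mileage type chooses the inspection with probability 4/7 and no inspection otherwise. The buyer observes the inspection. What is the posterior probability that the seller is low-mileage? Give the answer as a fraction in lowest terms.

7/11

P(the inspection) = (1/2)·1 + (1/2)·(4/7) = 11/14.
By Bayes' rule, P(low-mileage | the inspection) = (1/2) / (11/14) = 7/11.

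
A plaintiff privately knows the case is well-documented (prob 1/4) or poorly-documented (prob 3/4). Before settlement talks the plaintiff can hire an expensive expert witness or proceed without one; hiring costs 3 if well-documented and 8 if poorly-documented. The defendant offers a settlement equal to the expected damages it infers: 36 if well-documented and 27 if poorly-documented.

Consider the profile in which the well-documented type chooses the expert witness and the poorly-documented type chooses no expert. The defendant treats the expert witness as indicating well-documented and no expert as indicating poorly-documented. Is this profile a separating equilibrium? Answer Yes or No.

No

Under these beliefs, the expert witness earns settlement 36 and no expert earns settlement 27.
well-documented: the expert witness nets 36 − 3 = 33; no expert nets 27. well-documented prefers the expert witness.
poorly-documented: the expert witness nets 36 − 8 = 28; no expert nets 27. poorly-documented would deviate to the expert witness.
poorly-documented has a profitable deviation, so the profile is not an equilibrium.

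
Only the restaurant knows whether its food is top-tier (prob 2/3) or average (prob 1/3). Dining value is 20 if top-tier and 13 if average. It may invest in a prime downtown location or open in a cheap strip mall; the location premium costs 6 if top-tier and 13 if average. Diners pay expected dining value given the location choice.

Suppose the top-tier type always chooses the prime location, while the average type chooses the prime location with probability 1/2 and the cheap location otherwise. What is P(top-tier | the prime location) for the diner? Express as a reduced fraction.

4/5

P(the prime location) = (2/3)·1 + (1/3)·(1/2) = 5/6.
By Bayes' rule, P(top-tier | the prime location) = (2/3) / (5/6) = 4/5.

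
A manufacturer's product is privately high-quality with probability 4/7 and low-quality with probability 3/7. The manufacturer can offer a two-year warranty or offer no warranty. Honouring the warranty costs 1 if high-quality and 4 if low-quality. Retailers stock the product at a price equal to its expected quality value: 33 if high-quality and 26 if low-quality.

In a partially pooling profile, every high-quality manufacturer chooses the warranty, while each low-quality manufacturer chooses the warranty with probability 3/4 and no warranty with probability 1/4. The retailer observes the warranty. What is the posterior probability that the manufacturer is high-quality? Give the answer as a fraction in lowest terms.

16/25

P(the warranty) = (4/7)·1 + (3/7)·(3/4) = 25/28.
By Bayes' rule, P(high-quality | the warranty) = (4/7) / (25/28) = 16/25.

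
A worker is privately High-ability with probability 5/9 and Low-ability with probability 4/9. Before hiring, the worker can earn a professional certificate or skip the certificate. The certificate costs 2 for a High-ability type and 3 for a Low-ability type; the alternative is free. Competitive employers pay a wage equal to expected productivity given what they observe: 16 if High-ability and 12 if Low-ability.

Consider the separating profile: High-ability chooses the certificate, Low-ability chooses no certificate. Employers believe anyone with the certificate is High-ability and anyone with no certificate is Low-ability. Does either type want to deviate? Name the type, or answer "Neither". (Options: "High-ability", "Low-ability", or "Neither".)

Low-ability

The certificate pays 16; no certificate pays 12.
High-ability: assigned the certificate, nets 16 − 2 = 14; deviating to no certificate nets 12.
Low-ability: assigned no certificate, nets 12; deviating to the certificate nets 16 − 3 = 13.
The Low-ability type gains 1 by deviating.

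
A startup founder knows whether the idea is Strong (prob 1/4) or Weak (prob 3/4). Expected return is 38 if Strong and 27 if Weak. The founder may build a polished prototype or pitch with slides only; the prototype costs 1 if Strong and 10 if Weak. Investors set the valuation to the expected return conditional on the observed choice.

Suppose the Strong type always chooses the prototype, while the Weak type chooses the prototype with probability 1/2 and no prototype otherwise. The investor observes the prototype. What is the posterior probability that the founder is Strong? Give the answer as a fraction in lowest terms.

P(the prototype) = (1/4)·1 + (3/4)·(1/2) = 5/8.
By Bayes' rule, P(Strong | the prototype) = (1/4) / (5/8) = 2/5.

2/5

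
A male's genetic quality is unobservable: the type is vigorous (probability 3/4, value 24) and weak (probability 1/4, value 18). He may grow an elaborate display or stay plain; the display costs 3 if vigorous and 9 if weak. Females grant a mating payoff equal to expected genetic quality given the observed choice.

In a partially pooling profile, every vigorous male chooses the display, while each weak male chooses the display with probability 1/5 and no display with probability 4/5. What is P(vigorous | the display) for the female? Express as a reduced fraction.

15/16

P(the display) = (3/4)·1 + (1/4)·(1/5) = 4/5.
By Bayes' rule, P(vigorous | the display) = (3/4) / (4/5) = 15/16.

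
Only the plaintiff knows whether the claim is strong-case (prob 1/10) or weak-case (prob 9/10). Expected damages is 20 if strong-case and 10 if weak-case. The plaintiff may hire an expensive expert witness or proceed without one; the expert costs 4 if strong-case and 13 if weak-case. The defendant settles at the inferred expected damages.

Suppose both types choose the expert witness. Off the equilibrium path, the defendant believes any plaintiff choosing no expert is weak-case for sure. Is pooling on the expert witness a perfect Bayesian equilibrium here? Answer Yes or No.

No

On path, the defendant holds the prior and pays 1/10·20 + 9/10·10 = 11. Off path (no expert), believing weak-case, it pays 10.
strong-case: the expert witness nets 11 − 4 = 7; no expert nets 10. strong-case would deviate.
weak-case: the expert witness nets 11 − 13 = -2; no expert nets 10. weak-case would deviate.
A type deviates, so pooling fails.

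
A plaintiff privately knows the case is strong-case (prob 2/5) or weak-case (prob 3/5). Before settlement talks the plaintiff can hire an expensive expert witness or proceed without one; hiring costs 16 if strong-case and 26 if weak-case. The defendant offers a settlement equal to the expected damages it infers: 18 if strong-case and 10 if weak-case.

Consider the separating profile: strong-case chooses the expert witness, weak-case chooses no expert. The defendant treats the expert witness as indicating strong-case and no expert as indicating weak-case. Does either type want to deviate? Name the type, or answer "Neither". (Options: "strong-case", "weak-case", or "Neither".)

The expert witness pays 18; no expert pays 10.
strong-case: assigned the expert witness, nets 18 − 16 = 2; deviating to no expert nets 10.
weak-case: assigned no expert, nets 10; deviating to the expert witness nets 18 − 26 = -8.
The strong-case type gains 8 by deviating.

strong-case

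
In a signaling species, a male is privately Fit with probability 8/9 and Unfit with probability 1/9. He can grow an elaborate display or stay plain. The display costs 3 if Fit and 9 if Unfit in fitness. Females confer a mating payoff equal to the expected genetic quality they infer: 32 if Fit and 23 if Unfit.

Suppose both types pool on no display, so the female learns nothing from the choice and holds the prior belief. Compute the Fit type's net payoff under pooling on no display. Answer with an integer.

31

Pooled mating payoff = 8/9·32 + 1/9·23 = 31.
Fit pays no cost for no display, so net payoff = 31.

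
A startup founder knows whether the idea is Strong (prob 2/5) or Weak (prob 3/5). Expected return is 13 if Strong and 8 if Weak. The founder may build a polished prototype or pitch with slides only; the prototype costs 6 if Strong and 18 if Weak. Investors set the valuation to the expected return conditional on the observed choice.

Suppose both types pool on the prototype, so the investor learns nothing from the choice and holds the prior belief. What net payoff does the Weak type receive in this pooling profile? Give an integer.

Pooled valuation = 2/5·13 + 3/5·8 = 10.
Weak pays cost 18 for the prototype, so net payoff = 10 − 18 = -8.

-8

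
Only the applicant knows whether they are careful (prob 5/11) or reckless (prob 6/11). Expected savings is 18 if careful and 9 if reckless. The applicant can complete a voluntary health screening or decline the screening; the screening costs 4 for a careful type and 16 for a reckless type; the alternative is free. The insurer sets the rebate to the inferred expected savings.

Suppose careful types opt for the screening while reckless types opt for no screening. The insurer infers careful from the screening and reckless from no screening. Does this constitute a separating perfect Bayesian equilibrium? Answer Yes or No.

Under these beliefs, the screening earns rebate 18 and no screening earns rebate 9.
careful: the screening nets 18 − 4 = 14; no screening nets 9. careful prefers the screening.
reckless: the screening nets 18 − 16 = 2; no screening nets 9. reckless prefers no screening.
Neither type deviates, so the separating profile is an equilibrium.

Yes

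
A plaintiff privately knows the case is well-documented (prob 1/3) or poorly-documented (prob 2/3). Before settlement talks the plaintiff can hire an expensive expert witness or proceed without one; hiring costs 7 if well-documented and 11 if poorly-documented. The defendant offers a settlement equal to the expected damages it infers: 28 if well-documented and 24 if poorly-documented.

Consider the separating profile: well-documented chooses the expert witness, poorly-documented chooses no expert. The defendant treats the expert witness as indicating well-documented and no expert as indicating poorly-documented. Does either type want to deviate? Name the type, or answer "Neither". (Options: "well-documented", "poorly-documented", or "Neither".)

The expert witness pays 28; no expert pays 24.
well-documented: assigned the expert witness, nets 28 − 7 = 21; deviating to no expert nets 24.
poorly-documented: assigned no expert, nets 24; deviating to the expert witness nets 28 − 11 = 17.
The well-documented type gains 3 by deviating.

well-documented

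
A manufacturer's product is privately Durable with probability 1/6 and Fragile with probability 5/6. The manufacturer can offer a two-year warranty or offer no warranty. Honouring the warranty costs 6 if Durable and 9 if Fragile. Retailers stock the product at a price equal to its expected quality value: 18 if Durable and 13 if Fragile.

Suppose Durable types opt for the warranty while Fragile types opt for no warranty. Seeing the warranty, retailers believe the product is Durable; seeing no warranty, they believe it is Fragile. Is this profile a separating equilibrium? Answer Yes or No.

Under these beliefs, the warranty earns price 18 and no warranty earns price 13.
Durable: the warranty nets 18 − 6 = 12; no warranty nets 13. Durable would deviate to no warranty.
Fragile: the warranty nets 18 − 9 = 9; no warranty nets 13. Fragile prefers no warranty.
Durable has a profitable deviation, so the profile is not an equilibrium.

No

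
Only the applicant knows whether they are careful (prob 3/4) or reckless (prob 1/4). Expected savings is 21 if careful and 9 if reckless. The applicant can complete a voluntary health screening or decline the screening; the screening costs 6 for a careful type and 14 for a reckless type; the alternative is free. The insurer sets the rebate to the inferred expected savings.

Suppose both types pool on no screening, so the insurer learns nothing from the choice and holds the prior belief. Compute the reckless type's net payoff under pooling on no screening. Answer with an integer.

Pooled rebate = 3/4·21 + 1/4·9 = 18.
reckless pays no cost for no screening, so net payoff = 18.

18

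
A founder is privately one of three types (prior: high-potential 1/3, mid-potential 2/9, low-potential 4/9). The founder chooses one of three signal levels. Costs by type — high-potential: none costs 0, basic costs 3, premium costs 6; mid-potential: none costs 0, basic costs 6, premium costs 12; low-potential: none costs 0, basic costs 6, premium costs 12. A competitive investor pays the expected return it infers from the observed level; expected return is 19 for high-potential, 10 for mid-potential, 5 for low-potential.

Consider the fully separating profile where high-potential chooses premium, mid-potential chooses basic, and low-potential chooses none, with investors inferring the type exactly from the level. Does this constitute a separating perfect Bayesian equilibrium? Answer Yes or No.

No

Separating valuations: premium → 19, basic → 10, none → 5.
high-potential (assigned premium): none: 5 − 0 = 5; basic: 10 − 3 = 7; premium: 19 − 6 = 13. high-potential stays.
mid-potential (assigned basic): none: 5 − 0 = 5; basic: 10 − 6 = 4; premium: 19 − 12 = 7. mid-potential prefers premium.
low-potential (assigned none): none: 5 − 0 = 5; basic: 10 − 6 = 4; premium: 19 − 12 = 7. low-potential prefers premium.
At least one type deviates; the separating profile fails.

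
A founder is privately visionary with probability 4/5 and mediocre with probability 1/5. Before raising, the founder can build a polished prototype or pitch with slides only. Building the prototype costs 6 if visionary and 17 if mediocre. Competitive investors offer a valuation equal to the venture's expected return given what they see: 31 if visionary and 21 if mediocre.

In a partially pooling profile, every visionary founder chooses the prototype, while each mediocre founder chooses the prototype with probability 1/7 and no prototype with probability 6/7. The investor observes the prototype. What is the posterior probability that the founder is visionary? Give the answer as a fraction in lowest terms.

P(the prototype) = (4/5)·1 + (1/5)·(1/7) = 29/35.
By Bayes' rule, P(visionary | the prototype) = (4/5) / (29/35) = 28/29.

28/29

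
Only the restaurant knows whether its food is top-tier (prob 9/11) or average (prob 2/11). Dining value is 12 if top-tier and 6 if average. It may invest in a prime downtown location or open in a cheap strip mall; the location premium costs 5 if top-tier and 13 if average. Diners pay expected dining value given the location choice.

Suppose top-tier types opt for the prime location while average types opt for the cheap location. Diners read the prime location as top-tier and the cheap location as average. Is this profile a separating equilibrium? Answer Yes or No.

Under these beliefs, the prime location earns price premium 12 and the cheap location earns price premium 6.
top-tier: the prime location nets 12 − 5 = 7; the cheap location nets 6. top-tier prefers the prime location.
average: the prime location nets 12 − 13 = -1; the cheap location nets 6. average prefers the cheap location.
Neither type deviates, so the separating profile is an equilibrium.

Yes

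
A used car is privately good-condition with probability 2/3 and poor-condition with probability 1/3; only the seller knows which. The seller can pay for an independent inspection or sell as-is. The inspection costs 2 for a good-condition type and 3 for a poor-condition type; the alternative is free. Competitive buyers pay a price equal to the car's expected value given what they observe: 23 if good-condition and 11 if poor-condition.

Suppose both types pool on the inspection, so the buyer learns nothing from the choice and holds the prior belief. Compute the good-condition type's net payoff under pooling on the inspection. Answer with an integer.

Pooled price = 2/3·23 + 1/3·11 = 19.
good-condition pays cost 2 for the inspection, so net payoff = 19 − 2 = 17.

17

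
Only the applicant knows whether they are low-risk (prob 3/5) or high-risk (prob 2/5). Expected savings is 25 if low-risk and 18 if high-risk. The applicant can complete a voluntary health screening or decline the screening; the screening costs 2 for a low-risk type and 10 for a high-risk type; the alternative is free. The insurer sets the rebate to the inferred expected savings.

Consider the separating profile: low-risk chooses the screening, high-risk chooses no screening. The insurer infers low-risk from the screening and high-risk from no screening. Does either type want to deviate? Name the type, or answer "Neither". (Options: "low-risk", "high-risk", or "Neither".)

Neither

The screening pays 25; no screening pays 18.
low-risk: assigned the screening, nets 25 − 2 = 23; deviating to no screening nets 18.
high-risk: assigned no screening, nets 18; deviating to the screening nets 25 − 10 = 15.
Both types strictly prefer their assigned action; no profitable deviation.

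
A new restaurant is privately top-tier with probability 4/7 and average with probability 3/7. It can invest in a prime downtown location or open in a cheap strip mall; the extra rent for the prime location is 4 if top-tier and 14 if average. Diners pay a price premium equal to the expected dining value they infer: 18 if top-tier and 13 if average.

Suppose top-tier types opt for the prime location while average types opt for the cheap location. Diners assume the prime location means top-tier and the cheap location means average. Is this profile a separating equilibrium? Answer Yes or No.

Yes

Under these beliefs, the prime location earns price premium 18 and the cheap location earns price premium 13.
top-tier: the prime location nets 18 − 4 = 14; the cheap location nets 13. top-tier prefers the prime location.
average: the prime location nets 18 − 14 = 4; the cheap location nets 13. average prefers the cheap location.
Neither type deviates, so the separating profile is an equilibrium.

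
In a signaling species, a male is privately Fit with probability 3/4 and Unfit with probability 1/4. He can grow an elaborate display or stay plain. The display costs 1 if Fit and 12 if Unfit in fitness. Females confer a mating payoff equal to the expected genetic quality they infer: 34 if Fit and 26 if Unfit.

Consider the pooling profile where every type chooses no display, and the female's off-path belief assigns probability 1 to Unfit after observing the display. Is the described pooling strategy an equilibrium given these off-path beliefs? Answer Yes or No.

On path, the female holds the prior and pays 3/4·34 + 1/4·26 = 32. Off path (the display), believing Unfit, it pays 26.
Fit: no display nets 32; the display nets 26 − 1 = 25. Fit stays.
Unfit: no display nets 32; the display nets 26 − 12 = 14. Unfit stays.
No type deviates, so pooling is sustained.

Yes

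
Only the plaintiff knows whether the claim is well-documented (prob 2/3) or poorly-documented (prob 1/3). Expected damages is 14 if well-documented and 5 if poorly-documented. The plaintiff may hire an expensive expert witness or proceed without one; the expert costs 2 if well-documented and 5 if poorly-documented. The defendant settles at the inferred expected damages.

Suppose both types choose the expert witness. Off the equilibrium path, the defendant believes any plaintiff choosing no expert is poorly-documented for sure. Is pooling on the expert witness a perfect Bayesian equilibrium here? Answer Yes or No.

On path, the defendant holds the prior and pays 2/3·14 + 1/3·5 = 11. Off path (no expert), believing poorly-documented, it pays 5.
well-documented: the expert witness nets 11 − 2 = 9; no expert nets 5. well-documented stays.
poorly-documented: the expert witness nets 11 − 5 = 6; no expert nets 5. poorly-documented stays.
No type deviates, so pooling is sustained.

Yes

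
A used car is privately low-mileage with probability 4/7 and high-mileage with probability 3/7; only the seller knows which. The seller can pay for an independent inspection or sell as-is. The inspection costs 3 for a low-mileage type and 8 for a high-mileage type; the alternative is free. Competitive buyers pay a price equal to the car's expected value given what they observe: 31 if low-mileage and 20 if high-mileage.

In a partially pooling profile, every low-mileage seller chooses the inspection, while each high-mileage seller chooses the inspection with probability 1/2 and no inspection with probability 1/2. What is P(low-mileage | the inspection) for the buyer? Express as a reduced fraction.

8/11

P(the inspection) = (4/7)·1 + (3/7)·(1/2) = 11/14.
By Bayes' rule, P(low-mileage | the inspection) = (4/7) / (11/14) = 8/11.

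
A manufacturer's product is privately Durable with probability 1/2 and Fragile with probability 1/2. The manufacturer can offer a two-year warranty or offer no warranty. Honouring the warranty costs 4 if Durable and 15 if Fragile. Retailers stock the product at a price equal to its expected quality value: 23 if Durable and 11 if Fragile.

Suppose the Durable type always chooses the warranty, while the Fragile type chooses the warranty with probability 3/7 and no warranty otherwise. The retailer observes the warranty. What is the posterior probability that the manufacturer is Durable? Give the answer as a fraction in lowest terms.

7/10

P(the warranty) = (1/2)·1 + (1/2)·(3/7) = 5/7.
By Bayes' rule, P(Durable | the warranty) = (1/2) / (5/7) = 7/10.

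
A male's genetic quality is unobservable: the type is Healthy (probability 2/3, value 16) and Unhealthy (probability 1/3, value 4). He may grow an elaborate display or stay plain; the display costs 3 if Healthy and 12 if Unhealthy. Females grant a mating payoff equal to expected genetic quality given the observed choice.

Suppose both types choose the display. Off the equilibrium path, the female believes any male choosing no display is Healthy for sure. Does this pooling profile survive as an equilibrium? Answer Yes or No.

On path, the female holds the prior and pays 2/3·16 + 1/3·4 = 12. Off path (no display), believing Healthy, it pays 16.
Healthy: the display nets 12 − 3 = 9; no display nets 16. Healthy would deviate.
Unhealthy: the display nets 12 − 12 = 0; no display nets 16. Unhealthy would deviate.
A type deviates, so pooling fails.

No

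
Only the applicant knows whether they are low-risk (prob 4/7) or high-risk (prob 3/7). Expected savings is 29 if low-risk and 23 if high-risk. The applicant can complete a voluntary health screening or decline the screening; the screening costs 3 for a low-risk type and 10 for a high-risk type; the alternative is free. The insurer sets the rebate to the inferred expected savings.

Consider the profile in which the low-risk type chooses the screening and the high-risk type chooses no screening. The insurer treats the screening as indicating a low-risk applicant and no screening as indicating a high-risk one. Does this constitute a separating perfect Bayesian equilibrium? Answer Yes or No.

Yes

Under these beliefs, the screening earns rebate 29 and no screening earns rebate 23.
low-risk: the screening nets 29 − 3 = 26; no screening nets 23. low-risk prefers the screening.
high-risk: the screening nets 29 − 10 = 19; no screening nets 23. high-risk prefers no screening.
Neither type deviates, so the separating profile is an equilibrium.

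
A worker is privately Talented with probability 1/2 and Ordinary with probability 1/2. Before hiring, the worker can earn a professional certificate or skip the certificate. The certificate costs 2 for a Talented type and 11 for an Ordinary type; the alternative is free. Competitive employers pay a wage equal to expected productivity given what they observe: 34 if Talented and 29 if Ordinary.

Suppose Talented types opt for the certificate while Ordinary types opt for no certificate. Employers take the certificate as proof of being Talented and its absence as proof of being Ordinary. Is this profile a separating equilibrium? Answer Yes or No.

Under these beliefs, the certificate earns wage 34 and no certificate earns wage 29.
Talented: the certificate nets 34 − 2 = 32; no certificate nets 29. Talented prefers the certificate.
Ordinary: the certificate nets 34 − 11 = 23; no certificate nets 29. Ordinary prefers no certificate.
Neither type deviates, so the separating profile is an equilibrium.

Yes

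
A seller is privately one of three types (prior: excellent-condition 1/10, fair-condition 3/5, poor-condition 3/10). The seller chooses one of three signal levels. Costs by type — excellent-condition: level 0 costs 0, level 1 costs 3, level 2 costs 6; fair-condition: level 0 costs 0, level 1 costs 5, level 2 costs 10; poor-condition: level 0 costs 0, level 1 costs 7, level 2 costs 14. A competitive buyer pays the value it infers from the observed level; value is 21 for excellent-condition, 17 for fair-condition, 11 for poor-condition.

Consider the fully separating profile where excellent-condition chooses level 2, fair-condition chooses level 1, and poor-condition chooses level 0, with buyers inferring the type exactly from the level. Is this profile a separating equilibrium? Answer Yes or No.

Separating prices: level 2 → 21, level 1 → 17, level 0 → 11.
excellent-condition (assigned level 2): level 0: 11 − 0 = 11; level 1: 17 − 3 = 14; level 2: 21 − 6 = 15. excellent-condition stays.
fair-condition (assigned level 1): level 0: 11 − 0 = 11; level 1: 17 − 5 = 12; level 2: 21 − 10 = 11. fair-condition stays.
poor-condition (assigned level 0): level 0: 11 − 0 = 11; level 1: 17 − 7 = 10; level 2: 21 − 14 = 7. poor-condition stays.
Every type prefers its assigned level; separation holds.

Yes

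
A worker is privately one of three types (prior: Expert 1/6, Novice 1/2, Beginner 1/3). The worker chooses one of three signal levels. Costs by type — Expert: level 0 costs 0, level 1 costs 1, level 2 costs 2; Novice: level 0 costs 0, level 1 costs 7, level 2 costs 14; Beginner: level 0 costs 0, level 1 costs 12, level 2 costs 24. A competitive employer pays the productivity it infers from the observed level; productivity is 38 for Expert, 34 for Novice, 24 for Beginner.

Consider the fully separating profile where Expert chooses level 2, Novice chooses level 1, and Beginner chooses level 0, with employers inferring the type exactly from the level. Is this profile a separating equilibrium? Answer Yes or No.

Yes

Separating wages: level 2 → 38, level 1 → 34, level 0 → 24.
Expert (assigned level 2): level 0: 24 − 0 = 24; level 1: 34 − 1 = 33; level 2: 38 − 2 = 36. Expert stays.
Novice (assigned level 1): level 0: 24 − 0 = 24; level 1: 34 − 7 = 27; level 2: 38 − 14 = 24. Novice stays.
Beginner (assigned level 0): level 0: 24 − 0 = 24; level 1: 34 − 12 = 22; level 2: 38 − 24 = 14. Beginner stays.
Every type prefers its assigned level; separation holds.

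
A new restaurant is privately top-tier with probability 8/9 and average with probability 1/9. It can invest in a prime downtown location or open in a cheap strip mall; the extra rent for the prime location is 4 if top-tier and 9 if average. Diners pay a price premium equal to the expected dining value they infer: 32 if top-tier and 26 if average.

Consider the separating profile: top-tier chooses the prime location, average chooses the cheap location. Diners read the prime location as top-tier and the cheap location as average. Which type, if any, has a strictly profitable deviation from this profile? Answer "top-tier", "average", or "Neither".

Neither

The prime location pays 32; the cheap location pays 26.
top-tier: assigned the prime location, nets 32 − 4 = 28; deviating to the cheap location nets 26.
average: assigned the cheap location, nets 26; deviating to the prime location nets 32 − 9 = 23.
Both types strictly prefer their assigned action; no profitable deviation.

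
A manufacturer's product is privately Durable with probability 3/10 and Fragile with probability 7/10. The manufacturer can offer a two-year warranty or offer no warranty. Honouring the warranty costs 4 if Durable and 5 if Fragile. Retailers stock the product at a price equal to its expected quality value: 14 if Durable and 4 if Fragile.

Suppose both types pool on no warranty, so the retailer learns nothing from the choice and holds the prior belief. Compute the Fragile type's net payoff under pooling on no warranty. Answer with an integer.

Pooled price = 3/10·14 + 7/10·4 = 7.
Fragile pays no cost for no warranty, so net payoff = 7.

7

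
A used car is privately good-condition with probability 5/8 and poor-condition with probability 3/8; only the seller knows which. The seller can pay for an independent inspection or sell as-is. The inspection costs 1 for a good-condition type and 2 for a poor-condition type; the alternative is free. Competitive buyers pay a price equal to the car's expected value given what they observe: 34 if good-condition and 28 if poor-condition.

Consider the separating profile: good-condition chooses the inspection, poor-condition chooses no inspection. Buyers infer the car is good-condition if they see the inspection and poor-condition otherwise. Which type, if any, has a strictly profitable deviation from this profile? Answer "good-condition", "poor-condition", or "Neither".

The inspection pays 34; no inspection pays 28.
good-condition: assigned the inspection, nets 34 − 1 = 33; deviating to no inspection nets 28.
poor-condition: assigned no inspection, nets 28; deviating to the inspection nets 34 − 2 = 32.
The poor-condition type gains 4 by deviating.

poor-condition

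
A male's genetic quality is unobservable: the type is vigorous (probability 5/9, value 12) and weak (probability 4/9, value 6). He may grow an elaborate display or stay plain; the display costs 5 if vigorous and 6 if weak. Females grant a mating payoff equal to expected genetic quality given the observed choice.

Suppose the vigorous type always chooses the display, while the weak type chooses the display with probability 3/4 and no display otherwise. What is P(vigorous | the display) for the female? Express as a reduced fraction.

5/8

P(the display) = (5/9)·1 + (4/9)·(3/4) = 8/9.
By Bayes' rule, P(vigorous | the display) = (5/9) / (8/9) = 5/8.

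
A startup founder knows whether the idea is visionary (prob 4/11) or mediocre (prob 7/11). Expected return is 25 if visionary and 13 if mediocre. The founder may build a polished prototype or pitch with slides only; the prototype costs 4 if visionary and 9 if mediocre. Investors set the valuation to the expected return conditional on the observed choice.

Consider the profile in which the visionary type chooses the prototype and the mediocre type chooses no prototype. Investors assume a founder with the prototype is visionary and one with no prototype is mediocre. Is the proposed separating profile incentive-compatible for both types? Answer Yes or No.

No

Under these beliefs, the prototype earns valuation 25 and no prototype earns valuation 13.
visionary: the prototype nets 25 − 4 = 21; no prototype nets 13. visionary prefers the prototype.
mediocre: the prototype nets 25 − 9 = 16; no prototype nets 13. mediocre would deviate to the prototype.
mediocre has a profitable deviation, so the profile is not an equilibrium.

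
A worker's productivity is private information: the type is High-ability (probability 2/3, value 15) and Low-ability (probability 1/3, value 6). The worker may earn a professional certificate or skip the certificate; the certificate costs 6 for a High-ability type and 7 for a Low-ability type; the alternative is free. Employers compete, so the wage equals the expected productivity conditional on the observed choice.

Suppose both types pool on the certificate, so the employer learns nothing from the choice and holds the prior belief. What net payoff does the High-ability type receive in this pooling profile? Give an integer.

Pooled wage = 2/3·15 + 1/3·6 = 12.
High-ability pays cost 6 for the certificate, so net payoff = 12 − 6 = 6.

6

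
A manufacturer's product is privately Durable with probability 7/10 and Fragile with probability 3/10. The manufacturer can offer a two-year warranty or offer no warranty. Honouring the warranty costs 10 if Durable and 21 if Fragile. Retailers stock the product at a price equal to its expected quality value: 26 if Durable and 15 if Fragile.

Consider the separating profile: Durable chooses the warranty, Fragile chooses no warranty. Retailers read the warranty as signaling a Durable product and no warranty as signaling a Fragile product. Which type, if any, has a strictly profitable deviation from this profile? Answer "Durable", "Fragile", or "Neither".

The warranty pays 26; no warranty pays 15.
Durable: assigned the warranty, nets 26 − 10 = 16; deviating to no warranty nets 15.
Fragile: assigned no warranty, nets 15; deviating to the warranty nets 26 − 21 = 5.
Both types strictly prefer their assigned action; no profitable deviation.

Neither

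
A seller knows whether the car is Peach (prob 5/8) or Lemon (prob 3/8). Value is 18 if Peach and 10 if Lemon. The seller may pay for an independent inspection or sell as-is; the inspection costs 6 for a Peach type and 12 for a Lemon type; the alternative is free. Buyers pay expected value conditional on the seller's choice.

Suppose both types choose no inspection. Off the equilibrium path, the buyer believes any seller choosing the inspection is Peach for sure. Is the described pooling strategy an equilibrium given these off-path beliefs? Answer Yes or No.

Yes

On path, the buyer holds the prior and pays 5/8·18 + 3/8·10 = 15. Off path (the inspection), believing Peach, it pays 18.
Peach: no inspection nets 15; the inspection nets 18 − 6 = 12. Peach stays.
Lemon: no inspection nets 15; the inspection nets 18 − 12 = 6. Lemon stays.
No type deviates, so pooling is sustained.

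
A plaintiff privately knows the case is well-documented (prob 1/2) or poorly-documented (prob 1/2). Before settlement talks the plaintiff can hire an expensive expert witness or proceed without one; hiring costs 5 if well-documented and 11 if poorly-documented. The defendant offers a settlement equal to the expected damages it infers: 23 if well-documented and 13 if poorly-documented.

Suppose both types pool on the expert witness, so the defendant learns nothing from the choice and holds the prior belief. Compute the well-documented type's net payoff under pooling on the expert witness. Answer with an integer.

Pooled settlement = 1/2·23 + 1/2·13 = 18.
well-documented pays cost 5 for the expert witness, so net payoff = 18 − 5 = 13.

13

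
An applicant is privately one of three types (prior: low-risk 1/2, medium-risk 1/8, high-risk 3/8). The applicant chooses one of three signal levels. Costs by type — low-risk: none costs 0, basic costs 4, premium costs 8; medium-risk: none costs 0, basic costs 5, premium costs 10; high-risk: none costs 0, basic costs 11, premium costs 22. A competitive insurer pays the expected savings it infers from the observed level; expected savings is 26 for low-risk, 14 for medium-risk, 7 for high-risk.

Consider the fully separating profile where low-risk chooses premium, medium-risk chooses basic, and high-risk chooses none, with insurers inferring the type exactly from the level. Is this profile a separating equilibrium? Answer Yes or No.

Separating rebates: premium → 26, basic → 14, none → 7.
low-risk (assigned premium): none: 7 − 0 = 7; basic: 14 − 4 = 10; premium: 26 − 8 = 18. low-risk stays.
medium-risk (assigned basic): none: 7 − 0 = 7; basic: 14 − 5 = 9; premium: 26 − 10 = 16. medium-risk prefers premium.
high-risk (assigned none): none: 7 − 0 = 7; basic: 14 − 11 = 3; premium: 26 − 22 = 4. high-risk stays.
At least one type deviates; the separating profile fails.

No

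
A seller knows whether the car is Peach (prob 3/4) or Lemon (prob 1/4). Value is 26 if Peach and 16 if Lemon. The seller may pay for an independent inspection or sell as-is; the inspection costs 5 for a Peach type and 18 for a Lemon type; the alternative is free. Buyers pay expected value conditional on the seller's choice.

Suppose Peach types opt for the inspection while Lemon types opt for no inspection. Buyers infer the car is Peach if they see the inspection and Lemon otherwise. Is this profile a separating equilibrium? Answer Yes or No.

Yes

Under these beliefs, the inspection earns price 26 and no inspection earns price 16.
Peach: the inspection nets 26 − 5 = 21; no inspection nets 16. Peach prefers the inspection.
Lemon: the inspection nets 26 − 18 = 8; no inspection nets 16. Lemon prefers no inspection.
Neither type deviates, so the separating profile is an equilibrium.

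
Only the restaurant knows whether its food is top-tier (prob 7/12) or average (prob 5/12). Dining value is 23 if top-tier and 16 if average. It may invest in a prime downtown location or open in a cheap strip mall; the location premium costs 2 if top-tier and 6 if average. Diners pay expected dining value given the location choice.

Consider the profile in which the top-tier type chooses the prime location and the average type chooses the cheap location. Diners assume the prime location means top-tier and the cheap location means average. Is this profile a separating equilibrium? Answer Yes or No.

Under these beliefs, the prime location earns price premium 23 and the cheap location earns price premium 16.
top-tier: the prime location nets 23 − 2 = 21; the cheap location nets 16. top-tier prefers the prime location.
average: the prime location nets 23 − 6 = 17; the cheap location nets 16. average would deviate to the prime location.
average has a profitable deviation, so the profile is not an equilibrium.

No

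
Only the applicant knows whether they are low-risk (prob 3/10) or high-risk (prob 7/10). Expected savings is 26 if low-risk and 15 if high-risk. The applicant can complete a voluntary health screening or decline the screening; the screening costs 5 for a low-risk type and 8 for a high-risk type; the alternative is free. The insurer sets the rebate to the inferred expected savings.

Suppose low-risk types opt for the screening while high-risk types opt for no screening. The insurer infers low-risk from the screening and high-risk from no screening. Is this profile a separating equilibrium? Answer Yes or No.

No

Under these beliefs, the screening earns rebate 26 and no screening earns rebate 15.
low-risk: the screening nets 26 − 5 = 21; no screening nets 15. low-risk prefers the screening.
high-risk: the screening nets 26 − 8 = 18; no screening nets 15. high-risk would deviate to the screening.
high-risk has a profitable deviation, so the profile is not an equilibrium.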